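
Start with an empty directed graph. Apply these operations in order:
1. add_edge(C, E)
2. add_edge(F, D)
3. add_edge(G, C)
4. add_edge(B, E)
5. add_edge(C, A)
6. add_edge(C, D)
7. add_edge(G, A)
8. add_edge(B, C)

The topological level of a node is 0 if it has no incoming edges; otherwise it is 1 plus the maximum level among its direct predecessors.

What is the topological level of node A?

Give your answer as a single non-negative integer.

Op 1: add_edge(C, E). Edges now: 1
Op 2: add_edge(F, D). Edges now: 2
Op 3: add_edge(G, C). Edges now: 3
Op 4: add_edge(B, E). Edges now: 4
Op 5: add_edge(C, A). Edges now: 5
Op 6: add_edge(C, D). Edges now: 6
Op 7: add_edge(G, A). Edges now: 7
Op 8: add_edge(B, C). Edges now: 8
Compute levels (Kahn BFS):
  sources (in-degree 0): B, F, G
  process B: level=0
    B->C: in-degree(C)=1, level(C)>=1
    B->E: in-degree(E)=1, level(E)>=1
  process F: level=0
    F->D: in-degree(D)=1, level(D)>=1
  process G: level=0
    G->A: in-degree(A)=1, level(A)>=1
    G->C: in-degree(C)=0, level(C)=1, enqueue
  process C: level=1
    C->A: in-degree(A)=0, level(A)=2, enqueue
    C->D: in-degree(D)=0, level(D)=2, enqueue
    C->E: in-degree(E)=0, level(E)=2, enqueue
  process A: level=2
  process D: level=2
  process E: level=2
All levels: A:2, B:0, C:1, D:2, E:2, F:0, G:0
level(A) = 2

Answer: 2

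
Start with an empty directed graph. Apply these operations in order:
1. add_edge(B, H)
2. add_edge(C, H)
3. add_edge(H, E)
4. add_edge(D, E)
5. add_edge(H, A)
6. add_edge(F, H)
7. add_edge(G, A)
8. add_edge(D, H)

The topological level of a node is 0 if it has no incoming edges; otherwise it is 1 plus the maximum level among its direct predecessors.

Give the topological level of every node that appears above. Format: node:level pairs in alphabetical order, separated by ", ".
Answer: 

Answer: A:2, B:0, C:0, D:0, E:2, F:0, G:0, H:1

Derivation:
Op 1: add_edge(B, H). Edges now: 1
Op 2: add_edge(C, H). Edges now: 2
Op 3: add_edge(H, E). Edges now: 3
Op 4: add_edge(D, E). Edges now: 4
Op 5: add_edge(H, A). Edges now: 5
Op 6: add_edge(F, H). Edges now: 6
Op 7: add_edge(G, A). Edges now: 7
Op 8: add_edge(D, H). Edges now: 8
Compute levels (Kahn BFS):
  sources (in-degree 0): B, C, D, F, G
  process B: level=0
    B->H: in-degree(H)=3, level(H)>=1
  process C: level=0
    C->H: in-degree(H)=2, level(H)>=1
  process D: level=0
    D->E: in-degree(E)=1, level(E)>=1
    D->H: in-degree(H)=1, level(H)>=1
  process F: level=0
    F->H: in-degree(H)=0, level(H)=1, enqueue
  process G: level=0
    G->A: in-degree(A)=1, level(A)>=1
  process H: level=1
    H->A: in-degree(A)=0, level(A)=2, enqueue
    H->E: in-degree(E)=0, level(E)=2, enqueue
  process A: level=2
  process E: level=2
All levels: A:2, B:0, C:0, D:0, E:2, F:0, G:0, H:1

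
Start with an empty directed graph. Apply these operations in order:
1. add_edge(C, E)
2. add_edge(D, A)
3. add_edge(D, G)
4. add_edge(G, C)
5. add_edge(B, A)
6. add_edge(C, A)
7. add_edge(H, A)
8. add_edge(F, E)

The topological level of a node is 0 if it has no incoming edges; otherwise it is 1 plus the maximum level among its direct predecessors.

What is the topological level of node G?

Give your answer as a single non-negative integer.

Op 1: add_edge(C, E). Edges now: 1
Op 2: add_edge(D, A). Edges now: 2
Op 3: add_edge(D, G). Edges now: 3
Op 4: add_edge(G, C). Edges now: 4
Op 5: add_edge(B, A). Edges now: 5
Op 6: add_edge(C, A). Edges now: 6
Op 7: add_edge(H, A). Edges now: 7
Op 8: add_edge(F, E). Edges now: 8
Compute levels (Kahn BFS):
  sources (in-degree 0): B, D, F, H
  process B: level=0
    B->A: in-degree(A)=3, level(A)>=1
  process D: level=0
    D->A: in-degree(A)=2, level(A)>=1
    D->G: in-degree(G)=0, level(G)=1, enqueue
  process F: level=0
    F->E: in-degree(E)=1, level(E)>=1
  process H: level=0
    H->A: in-degree(A)=1, level(A)>=1
  process G: level=1
    G->C: in-degree(C)=0, level(C)=2, enqueue
  process C: level=2
    C->A: in-degree(A)=0, level(A)=3, enqueue
    C->E: in-degree(E)=0, level(E)=3, enqueue
  process A: level=3
  process E: level=3
All levels: A:3, B:0, C:2, D:0, E:3, F:0, G:1, H:0
level(G) = 1

Answer: 1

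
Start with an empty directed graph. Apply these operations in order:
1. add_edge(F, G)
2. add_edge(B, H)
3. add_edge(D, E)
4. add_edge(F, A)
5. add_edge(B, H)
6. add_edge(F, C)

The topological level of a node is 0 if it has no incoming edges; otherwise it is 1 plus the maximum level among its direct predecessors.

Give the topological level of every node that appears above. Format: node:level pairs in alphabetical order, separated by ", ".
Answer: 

Op 1: add_edge(F, G). Edges now: 1
Op 2: add_edge(B, H). Edges now: 2
Op 3: add_edge(D, E). Edges now: 3
Op 4: add_edge(F, A). Edges now: 4
Op 5: add_edge(B, H) (duplicate, no change). Edges now: 4
Op 6: add_edge(F, C). Edges now: 5
Compute levels (Kahn BFS):
  sources (in-degree 0): B, D, F
  process B: level=0
    B->H: in-degree(H)=0, level(H)=1, enqueue
  process D: level=0
    D->E: in-degree(E)=0, level(E)=1, enqueue
  process F: level=0
    F->A: in-degree(A)=0, level(A)=1, enqueue
    F->C: in-degree(C)=0, level(C)=1, enqueue
    F->G: in-degree(G)=0, level(G)=1, enqueue
  process H: level=1
  process E: level=1
  process A: level=1
  process C: level=1
  process G: level=1
All levels: A:1, B:0, C:1, D:0, E:1, F:0, G:1, H:1

Answer: A:1, B:0, C:1, D:0, E:1, F:0, G:1, H:1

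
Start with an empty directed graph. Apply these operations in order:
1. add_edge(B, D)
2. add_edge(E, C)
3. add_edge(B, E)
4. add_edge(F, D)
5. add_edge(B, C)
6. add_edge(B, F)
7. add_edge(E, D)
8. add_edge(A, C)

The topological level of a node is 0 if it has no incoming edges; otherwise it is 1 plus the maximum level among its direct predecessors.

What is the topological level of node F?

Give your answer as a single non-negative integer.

Answer: 1

Derivation:
Op 1: add_edge(B, D). Edges now: 1
Op 2: add_edge(E, C). Edges now: 2
Op 3: add_edge(B, E). Edges now: 3
Op 4: add_edge(F, D). Edges now: 4
Op 5: add_edge(B, C). Edges now: 5
Op 6: add_edge(B, F). Edges now: 6
Op 7: add_edge(E, D). Edges now: 7
Op 8: add_edge(A, C). Edges now: 8
Compute levels (Kahn BFS):
  sources (in-degree 0): A, B
  process A: level=0
    A->C: in-degree(C)=2, level(C)>=1
  process B: level=0
    B->C: in-degree(C)=1, level(C)>=1
    B->D: in-degree(D)=2, level(D)>=1
    B->E: in-degree(E)=0, level(E)=1, enqueue
    B->F: in-degree(F)=0, level(F)=1, enqueue
  process E: level=1
    E->C: in-degree(C)=0, level(C)=2, enqueue
    E->D: in-degree(D)=1, level(D)>=2
  process F: level=1
    F->D: in-degree(D)=0, level(D)=2, enqueue
  process C: level=2
  process D: level=2
All levels: A:0, B:0, C:2, D:2, E:1, F:1
level(F) = 1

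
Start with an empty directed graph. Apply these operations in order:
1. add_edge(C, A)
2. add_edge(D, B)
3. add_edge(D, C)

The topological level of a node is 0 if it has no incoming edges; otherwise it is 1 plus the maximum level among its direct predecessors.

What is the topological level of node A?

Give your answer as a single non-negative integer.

Op 1: add_edge(C, A). Edges now: 1
Op 2: add_edge(D, B). Edges now: 2
Op 3: add_edge(D, C). Edges now: 3
Compute levels (Kahn BFS):
  sources (in-degree 0): D
  process D: level=0
    D->B: in-degree(B)=0, level(B)=1, enqueue
    D->C: in-degree(C)=0, level(C)=1, enqueue
  process B: level=1
  process C: level=1
    C->A: in-degree(A)=0, level(A)=2, enqueue
  process A: level=2
All levels: A:2, B:1, C:1, D:0
level(A) = 2

Answer: 2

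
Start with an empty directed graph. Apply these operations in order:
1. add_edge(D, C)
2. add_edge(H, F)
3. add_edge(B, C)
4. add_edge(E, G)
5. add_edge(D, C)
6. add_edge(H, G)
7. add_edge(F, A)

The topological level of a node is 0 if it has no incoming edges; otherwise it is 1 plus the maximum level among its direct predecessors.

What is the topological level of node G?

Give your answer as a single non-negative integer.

Answer: 1

Derivation:
Op 1: add_edge(D, C). Edges now: 1
Op 2: add_edge(H, F). Edges now: 2
Op 3: add_edge(B, C). Edges now: 3
Op 4: add_edge(E, G). Edges now: 4
Op 5: add_edge(D, C) (duplicate, no change). Edges now: 4
Op 6: add_edge(H, G). Edges now: 5
Op 7: add_edge(F, A). Edges now: 6
Compute levels (Kahn BFS):
  sources (in-degree 0): B, D, E, H
  process B: level=0
    B->C: in-degree(C)=1, level(C)>=1
  process D: level=0
    D->C: in-degree(C)=0, level(C)=1, enqueue
  process E: level=0
    E->G: in-degree(G)=1, level(G)>=1
  process H: level=0
    H->F: in-degree(F)=0, level(F)=1, enqueue
    H->G: in-degree(G)=0, level(G)=1, enqueue
  process C: level=1
  process F: level=1
    F->A: in-degree(A)=0, level(A)=2, enqueue
  process G: level=1
  process A: level=2
All levels: A:2, B:0, C:1, D:0, E:0, F:1, G:1, H:0
level(G) = 1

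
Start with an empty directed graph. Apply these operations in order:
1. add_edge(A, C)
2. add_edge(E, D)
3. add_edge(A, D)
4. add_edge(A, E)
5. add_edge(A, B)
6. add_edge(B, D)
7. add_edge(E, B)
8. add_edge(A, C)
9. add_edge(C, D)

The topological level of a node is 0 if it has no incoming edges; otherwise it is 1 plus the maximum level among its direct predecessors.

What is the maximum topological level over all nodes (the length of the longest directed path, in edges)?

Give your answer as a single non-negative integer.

Op 1: add_edge(A, C). Edges now: 1
Op 2: add_edge(E, D). Edges now: 2
Op 3: add_edge(A, D). Edges now: 3
Op 4: add_edge(A, E). Edges now: 4
Op 5: add_edge(A, B). Edges now: 5
Op 6: add_edge(B, D). Edges now: 6
Op 7: add_edge(E, B). Edges now: 7
Op 8: add_edge(A, C) (duplicate, no change). Edges now: 7
Op 9: add_edge(C, D). Edges now: 8
Compute levels (Kahn BFS):
  sources (in-degree 0): A
  process A: level=0
    A->B: in-degree(B)=1, level(B)>=1
    A->C: in-degree(C)=0, level(C)=1, enqueue
    A->D: in-degree(D)=3, level(D)>=1
    A->E: in-degree(E)=0, level(E)=1, enqueue
  process C: level=1
    C->D: in-degree(D)=2, level(D)>=2
  process E: level=1
    E->B: in-degree(B)=0, level(B)=2, enqueue
    E->D: in-degree(D)=1, level(D)>=2
  process B: level=2
    B->D: in-degree(D)=0, level(D)=3, enqueue
  process D: level=3
All levels: A:0, B:2, C:1, D:3, E:1
max level = 3

Answer: 3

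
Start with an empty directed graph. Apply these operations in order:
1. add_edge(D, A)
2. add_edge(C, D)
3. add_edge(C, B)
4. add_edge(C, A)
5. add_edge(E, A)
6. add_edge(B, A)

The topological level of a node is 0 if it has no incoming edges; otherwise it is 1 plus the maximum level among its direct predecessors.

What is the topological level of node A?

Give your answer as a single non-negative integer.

Answer: 2

Derivation:
Op 1: add_edge(D, A). Edges now: 1
Op 2: add_edge(C, D). Edges now: 2
Op 3: add_edge(C, B). Edges now: 3
Op 4: add_edge(C, A). Edges now: 4
Op 5: add_edge(E, A). Edges now: 5
Op 6: add_edge(B, A). Edges now: 6
Compute levels (Kahn BFS):
  sources (in-degree 0): C, E
  process C: level=0
    C->A: in-degree(A)=3, level(A)>=1
    C->B: in-degree(B)=0, level(B)=1, enqueue
    C->D: in-degree(D)=0, level(D)=1, enqueue
  process E: level=0
    E->A: in-degree(A)=2, level(A)>=1
  process B: level=1
    B->A: in-degree(A)=1, level(A)>=2
  process D: level=1
    D->A: in-degree(A)=0, level(A)=2, enqueue
  process A: level=2
All levels: A:2, B:1, C:0, D:1, E:0
level(A) = 2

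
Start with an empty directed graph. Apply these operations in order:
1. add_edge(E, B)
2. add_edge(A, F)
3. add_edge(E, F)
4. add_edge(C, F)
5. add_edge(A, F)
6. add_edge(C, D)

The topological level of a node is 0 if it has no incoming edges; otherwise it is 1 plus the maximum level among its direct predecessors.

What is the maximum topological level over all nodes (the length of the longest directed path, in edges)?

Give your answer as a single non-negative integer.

Answer: 1

Derivation:
Op 1: add_edge(E, B). Edges now: 1
Op 2: add_edge(A, F). Edges now: 2
Op 3: add_edge(E, F). Edges now: 3
Op 4: add_edge(C, F). Edges now: 4
Op 5: add_edge(A, F) (duplicate, no change). Edges now: 4
Op 6: add_edge(C, D). Edges now: 5
Compute levels (Kahn BFS):
  sources (in-degree 0): A, C, E
  process A: level=0
    A->F: in-degree(F)=2, level(F)>=1
  process C: level=0
    C->D: in-degree(D)=0, level(D)=1, enqueue
    C->F: in-degree(F)=1, level(F)>=1
  process E: level=0
    E->B: in-degree(B)=0, level(B)=1, enqueue
    E->F: in-degree(F)=0, level(F)=1, enqueue
  process D: level=1
  process B: level=1
  process F: level=1
All levels: A:0, B:1, C:0, D:1, E:0, F:1
max level = 1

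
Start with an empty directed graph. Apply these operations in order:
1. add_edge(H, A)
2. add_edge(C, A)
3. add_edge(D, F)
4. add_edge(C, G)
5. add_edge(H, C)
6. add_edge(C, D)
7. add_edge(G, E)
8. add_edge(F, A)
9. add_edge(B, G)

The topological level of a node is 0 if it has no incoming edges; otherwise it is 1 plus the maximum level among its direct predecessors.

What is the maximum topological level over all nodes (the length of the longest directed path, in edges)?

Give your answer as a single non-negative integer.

Answer: 4

Derivation:
Op 1: add_edge(H, A). Edges now: 1
Op 2: add_edge(C, A). Edges now: 2
Op 3: add_edge(D, F). Edges now: 3
Op 4: add_edge(C, G). Edges now: 4
Op 5: add_edge(H, C). Edges now: 5
Op 6: add_edge(C, D). Edges now: 6
Op 7: add_edge(G, E). Edges now: 7
Op 8: add_edge(F, A). Edges now: 8
Op 9: add_edge(B, G). Edges now: 9
Compute levels (Kahn BFS):
  sources (in-degree 0): B, H
  process B: level=0
    B->G: in-degree(G)=1, level(G)>=1
  process H: level=0
    H->A: in-degree(A)=2, level(A)>=1
    H->C: in-degree(C)=0, level(C)=1, enqueue
  process C: level=1
    C->A: in-degree(A)=1, level(A)>=2
    C->D: in-degree(D)=0, level(D)=2, enqueue
    C->G: in-degree(G)=0, level(G)=2, enqueue
  process D: level=2
    D->F: in-degree(F)=0, level(F)=3, enqueue
  process G: level=2
    G->E: in-degree(E)=0, level(E)=3, enqueue
  process F: level=3
    F->A: in-degree(A)=0, level(A)=4, enqueue
  process E: level=3
  process A: level=4
All levels: A:4, B:0, C:1, D:2, E:3, F:3, G:2, H:0
max level = 4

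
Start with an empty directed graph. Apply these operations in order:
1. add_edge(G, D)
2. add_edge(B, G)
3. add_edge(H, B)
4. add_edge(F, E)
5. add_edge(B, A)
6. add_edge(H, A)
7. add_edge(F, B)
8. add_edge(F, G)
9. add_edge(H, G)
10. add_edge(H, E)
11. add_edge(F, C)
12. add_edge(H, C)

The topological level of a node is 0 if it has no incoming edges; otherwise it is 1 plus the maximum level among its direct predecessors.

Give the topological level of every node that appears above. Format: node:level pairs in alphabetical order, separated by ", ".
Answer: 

Answer: A:2, B:1, C:1, D:3, E:1, F:0, G:2, H:0

Derivation:
Op 1: add_edge(G, D). Edges now: 1
Op 2: add_edge(B, G). Edges now: 2
Op 3: add_edge(H, B). Edges now: 3
Op 4: add_edge(F, E). Edges now: 4
Op 5: add_edge(B, A). Edges now: 5
Op 6: add_edge(H, A). Edges now: 6
Op 7: add_edge(F, B). Edges now: 7
Op 8: add_edge(F, G). Edges now: 8
Op 9: add_edge(H, G). Edges now: 9
Op 10: add_edge(H, E). Edges now: 10
Op 11: add_edge(F, C). Edges now: 11
Op 12: add_edge(H, C). Edges now: 12
Compute levels (Kahn BFS):
  sources (in-degree 0): F, H
  process F: level=0
    F->B: in-degree(B)=1, level(B)>=1
    F->C: in-degree(C)=1, level(C)>=1
    F->E: in-degree(E)=1, level(E)>=1
    F->G: in-degree(G)=2, level(G)>=1
  process H: level=0
    H->A: in-degree(A)=1, level(A)>=1
    H->B: in-degree(B)=0, level(B)=1, enqueue
    H->C: in-degree(C)=0, level(C)=1, enqueue
    H->E: in-degree(E)=0, level(E)=1, enqueue
    H->G: in-degree(G)=1, level(G)>=1
  process B: level=1
    B->A: in-degree(A)=0, level(A)=2, enqueue
    B->G: in-degree(G)=0, level(G)=2, enqueue
  process C: level=1
  process E: level=1
  process A: level=2
  process G: level=2
    G->D: in-degree(D)=0, level(D)=3, enqueue
  process D: level=3
All levels: A:2, B:1, C:1, D:3, E:1, F:0, G:2, H:0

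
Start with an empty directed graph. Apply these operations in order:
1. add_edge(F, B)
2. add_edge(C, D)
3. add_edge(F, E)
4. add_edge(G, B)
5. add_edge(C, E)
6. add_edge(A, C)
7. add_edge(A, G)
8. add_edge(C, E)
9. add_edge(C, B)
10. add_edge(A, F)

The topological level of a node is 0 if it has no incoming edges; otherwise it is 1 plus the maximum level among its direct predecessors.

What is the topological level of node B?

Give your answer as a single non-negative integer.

Op 1: add_edge(F, B). Edges now: 1
Op 2: add_edge(C, D). Edges now: 2
Op 3: add_edge(F, E). Edges now: 3
Op 4: add_edge(G, B). Edges now: 4
Op 5: add_edge(C, E). Edges now: 5
Op 6: add_edge(A, C). Edges now: 6
Op 7: add_edge(A, G). Edges now: 7
Op 8: add_edge(C, E) (duplicate, no change). Edges now: 7
Op 9: add_edge(C, B). Edges now: 8
Op 10: add_edge(A, F). Edges now: 9
Compute levels (Kahn BFS):
  sources (in-degree 0): A
  process A: level=0
    A->C: in-degree(C)=0, level(C)=1, enqueue
    A->F: in-degree(F)=0, level(F)=1, enqueue
    A->G: in-degree(G)=0, level(G)=1, enqueue
  process C: level=1
    C->B: in-degree(B)=2, level(B)>=2
    C->D: in-degree(D)=0, level(D)=2, enqueue
    C->E: in-degree(E)=1, level(E)>=2
  process F: level=1
    F->B: in-degree(B)=1, level(B)>=2
    F->E: in-degree(E)=0, level(E)=2, enqueue
  process G: level=1
    G->B: in-degree(B)=0, level(B)=2, enqueue
  process D: level=2
  process E: level=2
  process B: level=2
All levels: A:0, B:2, C:1, D:2, E:2, F:1, G:1
level(B) = 2

Answer: 2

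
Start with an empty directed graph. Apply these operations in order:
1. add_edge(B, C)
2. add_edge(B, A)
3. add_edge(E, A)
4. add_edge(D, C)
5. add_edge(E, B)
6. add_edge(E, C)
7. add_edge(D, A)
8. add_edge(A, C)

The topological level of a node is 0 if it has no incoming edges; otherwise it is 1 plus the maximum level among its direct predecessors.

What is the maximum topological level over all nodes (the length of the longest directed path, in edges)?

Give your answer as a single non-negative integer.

Answer: 3

Derivation:
Op 1: add_edge(B, C). Edges now: 1
Op 2: add_edge(B, A). Edges now: 2
Op 3: add_edge(E, A). Edges now: 3
Op 4: add_edge(D, C). Edges now: 4
Op 5: add_edge(E, B). Edges now: 5
Op 6: add_edge(E, C). Edges now: 6
Op 7: add_edge(D, A). Edges now: 7
Op 8: add_edge(A, C). Edges now: 8
Compute levels (Kahn BFS):
  sources (in-degree 0): D, E
  process D: level=0
    D->A: in-degree(A)=2, level(A)>=1
    D->C: in-degree(C)=3, level(C)>=1
  process E: level=0
    E->A: in-degree(A)=1, level(A)>=1
    E->B: in-degree(B)=0, level(B)=1, enqueue
    E->C: in-degree(C)=2, level(C)>=1
  process B: level=1
    B->A: in-degree(A)=0, level(A)=2, enqueue
    B->C: in-degree(C)=1, level(C)>=2
  process A: level=2
    A->C: in-degree(C)=0, level(C)=3, enqueue
  process C: level=3
All levels: A:2, B:1, C:3, D:0, E:0
max level = 3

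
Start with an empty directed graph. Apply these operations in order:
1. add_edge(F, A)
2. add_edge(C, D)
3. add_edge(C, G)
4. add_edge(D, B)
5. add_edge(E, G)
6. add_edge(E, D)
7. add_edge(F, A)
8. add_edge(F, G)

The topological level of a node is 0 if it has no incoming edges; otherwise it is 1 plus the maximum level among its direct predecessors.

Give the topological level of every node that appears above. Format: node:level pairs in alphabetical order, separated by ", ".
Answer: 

Op 1: add_edge(F, A). Edges now: 1
Op 2: add_edge(C, D). Edges now: 2
Op 3: add_edge(C, G). Edges now: 3
Op 4: add_edge(D, B). Edges now: 4
Op 5: add_edge(E, G). Edges now: 5
Op 6: add_edge(E, D). Edges now: 6
Op 7: add_edge(F, A) (duplicate, no change). Edges now: 6
Op 8: add_edge(F, G). Edges now: 7
Compute levels (Kahn BFS):
  sources (in-degree 0): C, E, F
  process C: level=0
    C->D: in-degree(D)=1, level(D)>=1
    C->G: in-degree(G)=2, level(G)>=1
  process E: level=0
    E->D: in-degree(D)=0, level(D)=1, enqueue
    E->G: in-degree(G)=1, level(G)>=1
  process F: level=0
    F->A: in-degree(A)=0, level(A)=1, enqueue
    F->G: in-degree(G)=0, level(G)=1, enqueue
  process D: level=1
    D->B: in-degree(B)=0, level(B)=2, enqueue
  process A: level=1
  process G: level=1
  process B: level=2
All levels: A:1, B:2, C:0, D:1, E:0, F:0, G:1

Answer: A:1, B:2, C:0, D:1, E:0, F:0, G:1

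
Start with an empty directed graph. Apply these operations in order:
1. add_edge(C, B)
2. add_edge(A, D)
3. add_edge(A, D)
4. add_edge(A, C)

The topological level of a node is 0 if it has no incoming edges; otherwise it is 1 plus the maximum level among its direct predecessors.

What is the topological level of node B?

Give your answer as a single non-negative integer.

Op 1: add_edge(C, B). Edges now: 1
Op 2: add_edge(A, D). Edges now: 2
Op 3: add_edge(A, D) (duplicate, no change). Edges now: 2
Op 4: add_edge(A, C). Edges now: 3
Compute levels (Kahn BFS):
  sources (in-degree 0): A
  process A: level=0
    A->C: in-degree(C)=0, level(C)=1, enqueue
    A->D: in-degree(D)=0, level(D)=1, enqueue
  process C: level=1
    C->B: in-degree(B)=0, level(B)=2, enqueue
  process D: level=1
  process B: level=2
All levels: A:0, B:2, C:1, D:1
level(B) = 2

Answer: 2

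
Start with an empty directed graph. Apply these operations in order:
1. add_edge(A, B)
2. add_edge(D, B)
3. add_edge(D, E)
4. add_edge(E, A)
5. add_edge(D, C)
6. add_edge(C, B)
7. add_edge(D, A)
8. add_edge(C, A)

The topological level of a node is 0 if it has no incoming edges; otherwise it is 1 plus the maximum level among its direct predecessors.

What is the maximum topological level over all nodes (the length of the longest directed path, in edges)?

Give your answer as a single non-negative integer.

Answer: 3

Derivation:
Op 1: add_edge(A, B). Edges now: 1
Op 2: add_edge(D, B). Edges now: 2
Op 3: add_edge(D, E). Edges now: 3
Op 4: add_edge(E, A). Edges now: 4
Op 5: add_edge(D, C). Edges now: 5
Op 6: add_edge(C, B). Edges now: 6
Op 7: add_edge(D, A). Edges now: 7
Op 8: add_edge(C, A). Edges now: 8
Compute levels (Kahn BFS):
  sources (in-degree 0): D
  process D: level=0
    D->A: in-degree(A)=2, level(A)>=1
    D->B: in-degree(B)=2, level(B)>=1
    D->C: in-degree(C)=0, level(C)=1, enqueue
    D->E: in-degree(E)=0, level(E)=1, enqueue
  process C: level=1
    C->A: in-degree(A)=1, level(A)>=2
    C->B: in-degree(B)=1, level(B)>=2
  process E: level=1
    E->A: in-degree(A)=0, level(A)=2, enqueue
  process A: level=2
    A->B: in-degree(B)=0, level(B)=3, enqueue
  process B: level=3
All levels: A:2, B:3, C:1, D:0, E:1
max level = 3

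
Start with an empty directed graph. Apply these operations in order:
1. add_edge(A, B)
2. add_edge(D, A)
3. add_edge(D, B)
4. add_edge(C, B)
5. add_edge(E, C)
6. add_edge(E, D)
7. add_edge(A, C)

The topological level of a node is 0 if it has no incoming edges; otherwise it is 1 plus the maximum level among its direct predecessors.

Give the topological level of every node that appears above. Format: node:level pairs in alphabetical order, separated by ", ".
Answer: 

Op 1: add_edge(A, B). Edges now: 1
Op 2: add_edge(D, A). Edges now: 2
Op 3: add_edge(D, B). Edges now: 3
Op 4: add_edge(C, B). Edges now: 4
Op 5: add_edge(E, C). Edges now: 5
Op 6: add_edge(E, D). Edges now: 6
Op 7: add_edge(A, C). Edges now: 7
Compute levels (Kahn BFS):
  sources (in-degree 0): E
  process E: level=0
    E->C: in-degree(C)=1, level(C)>=1
    E->D: in-degree(D)=0, level(D)=1, enqueue
  process D: level=1
    D->A: in-degree(A)=0, level(A)=2, enqueue
    D->B: in-degree(B)=2, level(B)>=2
  process A: level=2
    A->B: in-degree(B)=1, level(B)>=3
    A->C: in-degree(C)=0, level(C)=3, enqueue
  process C: level=3
    C->B: in-degree(B)=0, level(B)=4, enqueue
  process B: level=4
All levels: A:2, B:4, C:3, D:1, E:0

Answer: A:2, B:4, C:3, D:1, E:0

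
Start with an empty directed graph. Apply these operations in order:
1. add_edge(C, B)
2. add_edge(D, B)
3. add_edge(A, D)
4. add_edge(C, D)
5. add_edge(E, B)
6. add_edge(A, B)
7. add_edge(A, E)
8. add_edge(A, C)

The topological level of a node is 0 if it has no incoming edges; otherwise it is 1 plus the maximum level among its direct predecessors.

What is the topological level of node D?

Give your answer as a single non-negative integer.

Answer: 2

Derivation:
Op 1: add_edge(C, B). Edges now: 1
Op 2: add_edge(D, B). Edges now: 2
Op 3: add_edge(A, D). Edges now: 3
Op 4: add_edge(C, D). Edges now: 4
Op 5: add_edge(E, B). Edges now: 5
Op 6: add_edge(A, B). Edges now: 6
Op 7: add_edge(A, E). Edges now: 7
Op 8: add_edge(A, C). Edges now: 8
Compute levels (Kahn BFS):
  sources (in-degree 0): A
  process A: level=0
    A->B: in-degree(B)=3, level(B)>=1
    A->C: in-degree(C)=0, level(C)=1, enqueue
    A->D: in-degree(D)=1, level(D)>=1
    A->E: in-degree(E)=0, level(E)=1, enqueue
  process C: level=1
    C->B: in-degree(B)=2, level(B)>=2
    C->D: in-degree(D)=0, level(D)=2, enqueue
  process E: level=1
    E->B: in-degree(B)=1, level(B)>=2
  process D: level=2
    D->B: in-degree(B)=0, level(B)=3, enqueue
  process B: level=3
All levels: A:0, B:3, C:1, D:2, E:1
level(D) = 2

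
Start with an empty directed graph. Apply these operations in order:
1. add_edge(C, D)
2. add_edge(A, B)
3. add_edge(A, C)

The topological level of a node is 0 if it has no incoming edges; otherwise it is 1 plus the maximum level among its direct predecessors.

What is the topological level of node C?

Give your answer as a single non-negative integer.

Op 1: add_edge(C, D). Edges now: 1
Op 2: add_edge(A, B). Edges now: 2
Op 3: add_edge(A, C). Edges now: 3
Compute levels (Kahn BFS):
  sources (in-degree 0): A
  process A: level=0
    A->B: in-degree(B)=0, level(B)=1, enqueue
    A->C: in-degree(C)=0, level(C)=1, enqueue
  process B: level=1
  process C: level=1
    C->D: in-degree(D)=0, level(D)=2, enqueue
  process D: level=2
All levels: A:0, B:1, C:1, D:2
level(C) = 1

Answer: 1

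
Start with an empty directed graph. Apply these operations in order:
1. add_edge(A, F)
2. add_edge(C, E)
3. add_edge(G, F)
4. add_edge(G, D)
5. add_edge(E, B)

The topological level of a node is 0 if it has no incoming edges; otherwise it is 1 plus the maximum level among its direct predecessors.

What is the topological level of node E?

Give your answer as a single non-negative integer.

Op 1: add_edge(A, F). Edges now: 1
Op 2: add_edge(C, E). Edges now: 2
Op 3: add_edge(G, F). Edges now: 3
Op 4: add_edge(G, D). Edges now: 4
Op 5: add_edge(E, B). Edges now: 5
Compute levels (Kahn BFS):
  sources (in-degree 0): A, C, G
  process A: level=0
    A->F: in-degree(F)=1, level(F)>=1
  process C: level=0
    C->E: in-degree(E)=0, level(E)=1, enqueue
  process G: level=0
    G->D: in-degree(D)=0, level(D)=1, enqueue
    G->F: in-degree(F)=0, level(F)=1, enqueue
  process E: level=1
    E->B: in-degree(B)=0, level(B)=2, enqueue
  process D: level=1
  process F: level=1
  process B: level=2
All levels: A:0, B:2, C:0, D:1, E:1, F:1, G:0
level(E) = 1

Answer: 1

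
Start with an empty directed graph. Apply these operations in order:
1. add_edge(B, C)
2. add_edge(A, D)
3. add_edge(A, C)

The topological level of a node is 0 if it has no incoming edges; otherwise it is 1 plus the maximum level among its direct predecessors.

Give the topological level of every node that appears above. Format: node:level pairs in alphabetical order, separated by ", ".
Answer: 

Answer: A:0, B:0, C:1, D:1

Derivation:
Op 1: add_edge(B, C). Edges now: 1
Op 2: add_edge(A, D). Edges now: 2
Op 3: add_edge(A, C). Edges now: 3
Compute levels (Kahn BFS):
  sources (in-degree 0): A, B
  process A: level=0
    A->C: in-degree(C)=1, level(C)>=1
    A->D: in-degree(D)=0, level(D)=1, enqueue
  process B: level=0
    B->C: in-degree(C)=0, level(C)=1, enqueue
  process D: level=1
  process C: level=1
All levels: A:0, B:0, C:1, D:1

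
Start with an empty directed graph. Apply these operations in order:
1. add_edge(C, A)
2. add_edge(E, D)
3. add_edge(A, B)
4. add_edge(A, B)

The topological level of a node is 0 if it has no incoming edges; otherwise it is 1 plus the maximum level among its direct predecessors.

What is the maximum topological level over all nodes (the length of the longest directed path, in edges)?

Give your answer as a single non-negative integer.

Op 1: add_edge(C, A). Edges now: 1
Op 2: add_edge(E, D). Edges now: 2
Op 3: add_edge(A, B). Edges now: 3
Op 4: add_edge(A, B) (duplicate, no change). Edges now: 3
Compute levels (Kahn BFS):
  sources (in-degree 0): C, E
  process C: level=0
    C->A: in-degree(A)=0, level(A)=1, enqueue
  process E: level=0
    E->D: in-degree(D)=0, level(D)=1, enqueue
  process A: level=1
    A->B: in-degree(B)=0, level(B)=2, enqueue
  process D: level=1
  process B: level=2
All levels: A:1, B:2, C:0, D:1, E:0
max level = 2

Answer: 2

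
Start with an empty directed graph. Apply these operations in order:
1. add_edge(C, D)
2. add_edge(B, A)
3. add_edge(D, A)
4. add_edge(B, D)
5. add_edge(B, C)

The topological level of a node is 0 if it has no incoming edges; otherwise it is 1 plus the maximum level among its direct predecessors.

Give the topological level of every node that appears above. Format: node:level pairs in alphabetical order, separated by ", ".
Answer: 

Op 1: add_edge(C, D). Edges now: 1
Op 2: add_edge(B, A). Edges now: 2
Op 3: add_edge(D, A). Edges now: 3
Op 4: add_edge(B, D). Edges now: 4
Op 5: add_edge(B, C). Edges now: 5
Compute levels (Kahn BFS):
  sources (in-degree 0): B
  process B: level=0
    B->A: in-degree(A)=1, level(A)>=1
    B->C: in-degree(C)=0, level(C)=1, enqueue
    B->D: in-degree(D)=1, level(D)>=1
  process C: level=1
    C->D: in-degree(D)=0, level(D)=2, enqueue
  process D: level=2
    D->A: in-degree(A)=0, level(A)=3, enqueue
  process A: level=3
All levels: A:3, B:0, C:1, D:2

Answer: A:3, B:0, C:1, D:2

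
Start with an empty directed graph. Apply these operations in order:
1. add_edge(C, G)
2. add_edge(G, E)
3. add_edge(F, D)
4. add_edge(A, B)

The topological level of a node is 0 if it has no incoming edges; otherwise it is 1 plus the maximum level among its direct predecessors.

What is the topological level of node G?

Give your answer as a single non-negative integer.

Answer: 1

Derivation:
Op 1: add_edge(C, G). Edges now: 1
Op 2: add_edge(G, E). Edges now: 2
Op 3: add_edge(F, D). Edges now: 3
Op 4: add_edge(A, B). Edges now: 4
Compute levels (Kahn BFS):
  sources (in-degree 0): A, C, F
  process A: level=0
    A->B: in-degree(B)=0, level(B)=1, enqueue
  process C: level=0
    C->G: in-degree(G)=0, level(G)=1, enqueue
  process F: level=0
    F->D: in-degree(D)=0, level(D)=1, enqueue
  process B: level=1
  process G: level=1
    G->E: in-degree(E)=0, level(E)=2, enqueue
  process D: level=1
  process E: level=2
All levels: A:0, B:1, C:0, D:1, E:2, F:0, G:1
level(G) = 1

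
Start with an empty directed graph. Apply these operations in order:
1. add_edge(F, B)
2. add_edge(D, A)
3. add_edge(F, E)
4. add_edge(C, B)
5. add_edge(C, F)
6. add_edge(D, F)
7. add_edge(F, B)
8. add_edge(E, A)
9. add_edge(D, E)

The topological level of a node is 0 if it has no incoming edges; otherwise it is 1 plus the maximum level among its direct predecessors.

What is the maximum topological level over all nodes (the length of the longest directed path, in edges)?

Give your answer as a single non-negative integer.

Op 1: add_edge(F, B). Edges now: 1
Op 2: add_edge(D, A). Edges now: 2
Op 3: add_edge(F, E). Edges now: 3
Op 4: add_edge(C, B). Edges now: 4
Op 5: add_edge(C, F). Edges now: 5
Op 6: add_edge(D, F). Edges now: 6
Op 7: add_edge(F, B) (duplicate, no change). Edges now: 6
Op 8: add_edge(E, A). Edges now: 7
Op 9: add_edge(D, E). Edges now: 8
Compute levels (Kahn BFS):
  sources (in-degree 0): C, D
  process C: level=0
    C->B: in-degree(B)=1, level(B)>=1
    C->F: in-degree(F)=1, level(F)>=1
  process D: level=0
    D->A: in-degree(A)=1, level(A)>=1
    D->E: in-degree(E)=1, level(E)>=1
    D->F: in-degree(F)=0, level(F)=1, enqueue
  process F: level=1
    F->B: in-degree(B)=0, level(B)=2, enqueue
    F->E: in-degree(E)=0, level(E)=2, enqueue
  process B: level=2
  process E: level=2
    E->A: in-degree(A)=0, level(A)=3, enqueue
  process A: level=3
All levels: A:3, B:2, C:0, D:0, E:2, F:1
max level = 3

Answer: 3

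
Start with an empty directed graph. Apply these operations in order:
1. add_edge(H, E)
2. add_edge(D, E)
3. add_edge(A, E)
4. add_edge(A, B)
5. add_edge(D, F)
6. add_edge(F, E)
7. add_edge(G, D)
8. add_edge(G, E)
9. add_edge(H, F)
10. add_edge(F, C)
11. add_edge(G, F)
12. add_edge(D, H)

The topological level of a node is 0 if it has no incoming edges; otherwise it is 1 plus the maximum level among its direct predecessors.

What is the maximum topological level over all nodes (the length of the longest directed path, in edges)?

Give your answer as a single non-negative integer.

Op 1: add_edge(H, E). Edges now: 1
Op 2: add_edge(D, E). Edges now: 2
Op 3: add_edge(A, E). Edges now: 3
Op 4: add_edge(A, B). Edges now: 4
Op 5: add_edge(D, F). Edges now: 5
Op 6: add_edge(F, E). Edges now: 6
Op 7: add_edge(G, D). Edges now: 7
Op 8: add_edge(G, E). Edges now: 8
Op 9: add_edge(H, F). Edges now: 9
Op 10: add_edge(F, C). Edges now: 10
Op 11: add_edge(G, F). Edges now: 11
Op 12: add_edge(D, H). Edges now: 12
Compute levels (Kahn BFS):
  sources (in-degree 0): A, G
  process A: level=0
    A->B: in-degree(B)=0, level(B)=1, enqueue
    A->E: in-degree(E)=4, level(E)>=1
  process G: level=0
    G->D: in-degree(D)=0, level(D)=1, enqueue
    G->E: in-degree(E)=3, level(E)>=1
    G->F: in-degree(F)=2, level(F)>=1
  process B: level=1
  process D: level=1
    D->E: in-degree(E)=2, level(E)>=2
    D->F: in-degree(F)=1, level(F)>=2
    D->H: in-degree(H)=0, level(H)=2, enqueue
  process H: level=2
    H->E: in-degree(E)=1, level(E)>=3
    H->F: in-degree(F)=0, level(F)=3, enqueue
  process F: level=3
    F->C: in-degree(C)=0, level(C)=4, enqueue
    F->E: in-degree(E)=0, level(E)=4, enqueue
  process C: level=4
  process E: level=4
All levels: A:0, B:1, C:4, D:1, E:4, F:3, G:0, H:2
max level = 4

Answer: 4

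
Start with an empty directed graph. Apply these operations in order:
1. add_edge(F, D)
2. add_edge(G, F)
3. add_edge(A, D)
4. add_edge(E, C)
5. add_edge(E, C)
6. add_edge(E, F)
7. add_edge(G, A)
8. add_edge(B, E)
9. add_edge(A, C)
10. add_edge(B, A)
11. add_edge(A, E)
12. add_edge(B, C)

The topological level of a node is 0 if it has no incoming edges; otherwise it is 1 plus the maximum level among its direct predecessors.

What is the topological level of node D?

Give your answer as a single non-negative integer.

Op 1: add_edge(F, D). Edges now: 1
Op 2: add_edge(G, F). Edges now: 2
Op 3: add_edge(A, D). Edges now: 3
Op 4: add_edge(E, C). Edges now: 4
Op 5: add_edge(E, C) (duplicate, no change). Edges now: 4
Op 6: add_edge(E, F). Edges now: 5
Op 7: add_edge(G, A). Edges now: 6
Op 8: add_edge(B, E). Edges now: 7
Op 9: add_edge(A, C). Edges now: 8
Op 10: add_edge(B, A). Edges now: 9
Op 11: add_edge(A, E). Edges now: 10
Op 12: add_edge(B, C). Edges now: 11
Compute levels (Kahn BFS):
  sources (in-degree 0): B, G
  process B: level=0
    B->A: in-degree(A)=1, level(A)>=1
    B->C: in-degree(C)=2, level(C)>=1
    B->E: in-degree(E)=1, level(E)>=1
  process G: level=0
    G->A: in-degree(A)=0, level(A)=1, enqueue
    G->F: in-degree(F)=1, level(F)>=1
  process A: level=1
    A->C: in-degree(C)=1, level(C)>=2
    A->D: in-degree(D)=1, level(D)>=2
    A->E: in-degree(E)=0, level(E)=2, enqueue
  process E: level=2
    E->C: in-degree(C)=0, level(C)=3, enqueue
    E->F: in-degree(F)=0, level(F)=3, enqueue
  process C: level=3
  process F: level=3
    F->D: in-degree(D)=0, level(D)=4, enqueue
  process D: level=4
All levels: A:1, B:0, C:3, D:4, E:2, F:3, G:0
level(D) = 4

Answer: 4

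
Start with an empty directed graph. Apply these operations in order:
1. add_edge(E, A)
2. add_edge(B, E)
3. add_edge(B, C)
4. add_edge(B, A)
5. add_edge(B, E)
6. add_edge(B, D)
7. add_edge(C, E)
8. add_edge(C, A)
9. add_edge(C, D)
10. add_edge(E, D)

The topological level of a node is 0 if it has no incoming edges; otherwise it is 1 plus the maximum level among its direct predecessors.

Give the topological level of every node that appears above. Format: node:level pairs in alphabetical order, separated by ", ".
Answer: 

Op 1: add_edge(E, A). Edges now: 1
Op 2: add_edge(B, E). Edges now: 2
Op 3: add_edge(B, C). Edges now: 3
Op 4: add_edge(B, A). Edges now: 4
Op 5: add_edge(B, E) (duplicate, no change). Edges now: 4
Op 6: add_edge(B, D). Edges now: 5
Op 7: add_edge(C, E). Edges now: 6
Op 8: add_edge(C, A). Edges now: 7
Op 9: add_edge(C, D). Edges now: 8
Op 10: add_edge(E, D). Edges now: 9
Compute levels (Kahn BFS):
  sources (in-degree 0): B
  process B: level=0
    B->A: in-degree(A)=2, level(A)>=1
    B->C: in-degree(C)=0, level(C)=1, enqueue
    B->D: in-degree(D)=2, level(D)>=1
    B->E: in-degree(E)=1, level(E)>=1
  process C: level=1
    C->A: in-degree(A)=1, level(A)>=2
    C->D: in-degree(D)=1, level(D)>=2
    C->E: in-degree(E)=0, level(E)=2, enqueue
  process E: level=2
    E->A: in-degree(A)=0, level(A)=3, enqueue
    E->D: in-degree(D)=0, level(D)=3, enqueue
  process A: level=3
  process D: level=3
All levels: A:3, B:0, C:1, D:3, E:2

Answer: A:3, B:0, C:1, D:3, E:2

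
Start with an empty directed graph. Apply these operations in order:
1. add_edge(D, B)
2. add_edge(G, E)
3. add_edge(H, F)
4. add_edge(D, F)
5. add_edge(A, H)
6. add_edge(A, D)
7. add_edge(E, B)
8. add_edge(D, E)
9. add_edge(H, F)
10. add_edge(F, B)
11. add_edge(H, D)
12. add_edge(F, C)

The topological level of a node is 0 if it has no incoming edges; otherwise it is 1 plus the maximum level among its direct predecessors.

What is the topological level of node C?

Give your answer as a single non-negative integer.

Op 1: add_edge(D, B). Edges now: 1
Op 2: add_edge(G, E). Edges now: 2
Op 3: add_edge(H, F). Edges now: 3
Op 4: add_edge(D, F). Edges now: 4
Op 5: add_edge(A, H). Edges now: 5
Op 6: add_edge(A, D). Edges now: 6
Op 7: add_edge(E, B). Edges now: 7
Op 8: add_edge(D, E). Edges now: 8
Op 9: add_edge(H, F) (duplicate, no change). Edges now: 8
Op 10: add_edge(F, B). Edges now: 9
Op 11: add_edge(H, D). Edges now: 10
Op 12: add_edge(F, C). Edges now: 11
Compute levels (Kahn BFS):
  sources (in-degree 0): A, G
  process A: level=0
    A->D: in-degree(D)=1, level(D)>=1
    A->H: in-degree(H)=0, level(H)=1, enqueue
  process G: level=0
    G->E: in-degree(E)=1, level(E)>=1
  process H: level=1
    H->D: in-degree(D)=0, level(D)=2, enqueue
    H->F: in-degree(F)=1, level(F)>=2
  process D: level=2
    D->B: in-degree(B)=2, level(B)>=3
    D->E: in-degree(E)=0, level(E)=3, enqueue
    D->F: in-degree(F)=0, level(F)=3, enqueue
  process E: level=3
    E->B: in-degree(B)=1, level(B)>=4
  process F: level=3
    F->B: in-degree(B)=0, level(B)=4, enqueue
    F->C: in-degree(C)=0, level(C)=4, enqueue
  process B: level=4
  process C: level=4
All levels: A:0, B:4, C:4, D:2, E:3, F:3, G:0, H:1
level(C) = 4

Answer: 4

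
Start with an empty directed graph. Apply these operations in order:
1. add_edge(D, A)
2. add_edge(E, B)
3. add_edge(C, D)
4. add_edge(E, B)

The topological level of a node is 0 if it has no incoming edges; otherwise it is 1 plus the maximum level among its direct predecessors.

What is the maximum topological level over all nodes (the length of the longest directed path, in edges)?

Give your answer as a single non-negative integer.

Op 1: add_edge(D, A). Edges now: 1
Op 2: add_edge(E, B). Edges now: 2
Op 3: add_edge(C, D). Edges now: 3
Op 4: add_edge(E, B) (duplicate, no change). Edges now: 3
Compute levels (Kahn BFS):
  sources (in-degree 0): C, E
  process C: level=0
    C->D: in-degree(D)=0, level(D)=1, enqueue
  process E: level=0
    E->B: in-degree(B)=0, level(B)=1, enqueue
  process D: level=1
    D->A: in-degree(A)=0, level(A)=2, enqueue
  process B: level=1
  process A: level=2
All levels: A:2, B:1, C:0, D:1, E:0
max level = 2

Answer: 2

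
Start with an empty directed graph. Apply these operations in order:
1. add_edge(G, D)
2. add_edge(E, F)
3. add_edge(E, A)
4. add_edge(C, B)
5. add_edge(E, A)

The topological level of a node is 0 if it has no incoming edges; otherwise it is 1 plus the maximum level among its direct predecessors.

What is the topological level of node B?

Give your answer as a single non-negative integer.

Op 1: add_edge(G, D). Edges now: 1
Op 2: add_edge(E, F). Edges now: 2
Op 3: add_edge(E, A). Edges now: 3
Op 4: add_edge(C, B). Edges now: 4
Op 5: add_edge(E, A) (duplicate, no change). Edges now: 4
Compute levels (Kahn BFS):
  sources (in-degree 0): C, E, G
  process C: level=0
    C->B: in-degree(B)=0, level(B)=1, enqueue
  process E: level=0
    E->A: in-degree(A)=0, level(A)=1, enqueue
    E->F: in-degree(F)=0, level(F)=1, enqueue
  process G: level=0
    G->D: in-degree(D)=0, level(D)=1, enqueue
  process B: level=1
  process A: level=1
  process F: level=1
  process D: level=1
All levels: A:1, B:1, C:0, D:1, E:0, F:1, G:0
level(B) = 1

Answer: 1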